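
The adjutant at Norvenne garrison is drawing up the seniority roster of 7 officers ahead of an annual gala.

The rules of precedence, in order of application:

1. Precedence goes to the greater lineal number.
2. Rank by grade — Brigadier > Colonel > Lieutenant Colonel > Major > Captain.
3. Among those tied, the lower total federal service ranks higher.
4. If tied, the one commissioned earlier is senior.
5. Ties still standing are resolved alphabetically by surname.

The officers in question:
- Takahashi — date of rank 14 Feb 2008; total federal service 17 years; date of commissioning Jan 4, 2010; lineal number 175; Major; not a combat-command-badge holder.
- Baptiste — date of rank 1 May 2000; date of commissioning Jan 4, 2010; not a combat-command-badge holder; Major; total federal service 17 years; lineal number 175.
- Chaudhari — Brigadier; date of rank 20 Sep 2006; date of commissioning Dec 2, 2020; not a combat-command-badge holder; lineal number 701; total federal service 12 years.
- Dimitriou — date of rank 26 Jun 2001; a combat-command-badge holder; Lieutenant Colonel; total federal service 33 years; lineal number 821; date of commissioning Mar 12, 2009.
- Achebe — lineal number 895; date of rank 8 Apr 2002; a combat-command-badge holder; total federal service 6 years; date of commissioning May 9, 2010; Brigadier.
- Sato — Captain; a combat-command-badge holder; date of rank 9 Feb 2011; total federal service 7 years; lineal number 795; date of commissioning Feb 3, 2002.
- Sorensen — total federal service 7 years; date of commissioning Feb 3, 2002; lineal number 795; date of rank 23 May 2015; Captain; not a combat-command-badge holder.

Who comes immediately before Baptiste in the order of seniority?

Chaudhari

By lineal number (higher first): Achebe (895); then Dimitriou (821); then Sato and Sorensen (both 795); then Chaudhari (701); then Baptiste and Takahashi (both 175).
Sato and Sorensen are each Captain, so the next rule applies.
Sato and Sorensen both have total federal service 7 years, so the next rule applies.
Sato and Sorensen both have date of commissioning Feb 3, 2002, so the next rule applies.
Among Sato and Sorensen, alphabetically by surname: Sato before Sorensen.
Baptiste and Takahashi are each Major, so the next rule applies.
Baptiste and Takahashi both have total federal service 17 years, so the next rule applies.
Baptiste and Takahashi both have date of commissioning Jan 4, 2010, so the next rule applies.
Among Baptiste and Takahashi, alphabetically by surname: Baptiste before Takahashi.
Order: Achebe, Dimitriou, Sato, Sorensen, Chaudhari, Baptiste, Takahashi.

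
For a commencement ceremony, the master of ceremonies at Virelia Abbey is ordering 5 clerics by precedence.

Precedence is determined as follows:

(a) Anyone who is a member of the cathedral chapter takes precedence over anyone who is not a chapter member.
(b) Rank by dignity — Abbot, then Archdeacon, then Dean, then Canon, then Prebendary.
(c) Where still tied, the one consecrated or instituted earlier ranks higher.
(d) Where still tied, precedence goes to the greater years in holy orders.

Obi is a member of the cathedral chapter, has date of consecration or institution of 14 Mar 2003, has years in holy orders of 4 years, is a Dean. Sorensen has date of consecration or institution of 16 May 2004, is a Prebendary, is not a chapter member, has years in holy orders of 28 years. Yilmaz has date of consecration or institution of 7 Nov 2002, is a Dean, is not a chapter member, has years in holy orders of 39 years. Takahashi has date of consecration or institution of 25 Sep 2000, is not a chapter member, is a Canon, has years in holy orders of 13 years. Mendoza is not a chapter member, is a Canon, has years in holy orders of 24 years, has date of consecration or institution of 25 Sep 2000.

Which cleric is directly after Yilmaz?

By the first rule: Obi (a member of the cathedral chapter); then Yilmaz, Mendoza, Takahashi and Sorensen (each not a chapter member).
Among Yilmaz, Mendoza, Takahashi and Sorensen, by dignity: Yilmaz (Dean) before Mendoza and Takahashi (Canon) before Sorensen (Prebendary).
Mendoza and Takahashi both have date of consecration or institution 25 Sep 2000, so the next rule applies.
Among Mendoza and Takahashi, by years in holy orders (higher first): Mendoza (24 years) before Takahashi (13 years).
Order: Obi, Yilmaz, Mendoza, Takahashi, Sorensen.

Mendoza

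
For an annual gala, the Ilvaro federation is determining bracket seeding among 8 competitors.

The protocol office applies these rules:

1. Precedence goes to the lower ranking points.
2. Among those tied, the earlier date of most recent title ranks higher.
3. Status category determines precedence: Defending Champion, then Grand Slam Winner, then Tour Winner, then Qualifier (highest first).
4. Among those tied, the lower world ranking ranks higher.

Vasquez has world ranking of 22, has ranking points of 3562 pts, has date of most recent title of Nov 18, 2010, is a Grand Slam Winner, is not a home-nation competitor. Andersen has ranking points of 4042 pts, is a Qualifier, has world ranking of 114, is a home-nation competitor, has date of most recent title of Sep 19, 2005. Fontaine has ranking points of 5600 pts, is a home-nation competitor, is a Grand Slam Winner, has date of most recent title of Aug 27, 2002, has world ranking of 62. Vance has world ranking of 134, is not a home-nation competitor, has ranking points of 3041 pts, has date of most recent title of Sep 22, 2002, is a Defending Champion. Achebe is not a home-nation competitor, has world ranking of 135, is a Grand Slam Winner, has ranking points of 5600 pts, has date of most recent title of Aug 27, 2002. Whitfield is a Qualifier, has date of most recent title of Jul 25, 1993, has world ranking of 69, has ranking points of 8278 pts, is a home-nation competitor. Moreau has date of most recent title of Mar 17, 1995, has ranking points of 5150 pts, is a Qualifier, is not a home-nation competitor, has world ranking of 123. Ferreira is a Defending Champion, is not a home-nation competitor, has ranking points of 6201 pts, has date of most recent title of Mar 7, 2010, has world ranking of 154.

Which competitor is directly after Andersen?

By ranking points (lower first): Vance (3041 pts); then Vasquez (3562 pts); then Andersen (4042 pts); then Moreau (5150 pts); then Fontaine and Achebe (both 5600 pts); then Ferreira (6201 pts); then Whitfield (8278 pts).
Fontaine and Achebe both have date of most recent title Aug 27, 2002, so the next rule applies.
Fontaine and Achebe are each Grand Slam Winner, so the next rule applies.
Among Fontaine and Achebe, by world ranking (lower first): Fontaine (62) before Achebe (135).
Order: Vance, Vasquez, Andersen, Moreau, Fontaine, Achebe, Ferreira, Whitfield.

Moreau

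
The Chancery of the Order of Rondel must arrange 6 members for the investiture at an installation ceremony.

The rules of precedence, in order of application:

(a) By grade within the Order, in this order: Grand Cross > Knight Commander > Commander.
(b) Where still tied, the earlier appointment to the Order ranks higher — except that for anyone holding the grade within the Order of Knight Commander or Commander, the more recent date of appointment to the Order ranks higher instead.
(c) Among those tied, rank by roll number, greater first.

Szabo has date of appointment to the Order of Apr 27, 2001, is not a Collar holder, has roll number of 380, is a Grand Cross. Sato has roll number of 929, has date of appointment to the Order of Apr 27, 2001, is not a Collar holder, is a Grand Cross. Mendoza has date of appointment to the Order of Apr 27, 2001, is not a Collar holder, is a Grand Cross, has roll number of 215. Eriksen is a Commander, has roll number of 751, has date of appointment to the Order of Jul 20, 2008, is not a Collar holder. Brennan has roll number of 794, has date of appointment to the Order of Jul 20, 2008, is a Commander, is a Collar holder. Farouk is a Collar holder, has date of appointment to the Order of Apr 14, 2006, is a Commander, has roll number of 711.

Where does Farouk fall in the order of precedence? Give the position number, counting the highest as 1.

6

By grade within the Order: Sato, Szabo and Mendoza (Grand Cross); then Brennan, Eriksen and Farouk (Commander).
Sato, Szabo and Mendoza all have date of appointment to the Order Apr 27, 2001, so the next rule applies.
Among Sato, Szabo and Mendoza, by roll number (higher first): Sato (929) before Szabo (380) before Mendoza (215).
Among Brennan, Eriksen and Farouk, by date of appointment to the Order (later first) (reversed rule for this group): Brennan and Eriksen (Jul 20, 2008) before Farouk (Apr 14, 2006).
Among Brennan and Eriksen, by roll number (higher first): Brennan (794) before Eriksen (751).
Order: Sato, Szabo, Mendoza, Brennan, Eriksen, Farouk. So position 6.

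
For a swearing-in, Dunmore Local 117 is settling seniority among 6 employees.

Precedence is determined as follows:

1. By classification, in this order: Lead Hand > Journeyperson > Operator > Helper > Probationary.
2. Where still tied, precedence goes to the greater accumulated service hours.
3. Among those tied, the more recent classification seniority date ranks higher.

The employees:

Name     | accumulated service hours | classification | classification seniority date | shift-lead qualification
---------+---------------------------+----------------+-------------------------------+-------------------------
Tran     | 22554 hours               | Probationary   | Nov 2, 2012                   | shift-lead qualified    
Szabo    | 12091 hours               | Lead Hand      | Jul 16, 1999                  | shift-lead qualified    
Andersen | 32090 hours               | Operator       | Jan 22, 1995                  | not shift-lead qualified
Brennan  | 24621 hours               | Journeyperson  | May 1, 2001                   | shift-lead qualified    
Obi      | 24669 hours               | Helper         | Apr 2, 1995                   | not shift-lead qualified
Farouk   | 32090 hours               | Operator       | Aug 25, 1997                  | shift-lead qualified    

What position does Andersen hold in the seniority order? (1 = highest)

By classification: Szabo (Lead Hand); then Brennan (Journeyperson); then Farouk and Andersen (Operator); then Obi (Helper); then Tran (Probationary).
Farouk and Andersen both have accumulated service hours 32090 hours, so the next rule applies.
Among Farouk and Andersen, by classification seniority date (later first): Farouk (Aug 25, 1997) before Andersen (Jan 22, 1995).
Order: Szabo, Brennan, Farouk, Andersen, Obi, Tran. So position 4.

4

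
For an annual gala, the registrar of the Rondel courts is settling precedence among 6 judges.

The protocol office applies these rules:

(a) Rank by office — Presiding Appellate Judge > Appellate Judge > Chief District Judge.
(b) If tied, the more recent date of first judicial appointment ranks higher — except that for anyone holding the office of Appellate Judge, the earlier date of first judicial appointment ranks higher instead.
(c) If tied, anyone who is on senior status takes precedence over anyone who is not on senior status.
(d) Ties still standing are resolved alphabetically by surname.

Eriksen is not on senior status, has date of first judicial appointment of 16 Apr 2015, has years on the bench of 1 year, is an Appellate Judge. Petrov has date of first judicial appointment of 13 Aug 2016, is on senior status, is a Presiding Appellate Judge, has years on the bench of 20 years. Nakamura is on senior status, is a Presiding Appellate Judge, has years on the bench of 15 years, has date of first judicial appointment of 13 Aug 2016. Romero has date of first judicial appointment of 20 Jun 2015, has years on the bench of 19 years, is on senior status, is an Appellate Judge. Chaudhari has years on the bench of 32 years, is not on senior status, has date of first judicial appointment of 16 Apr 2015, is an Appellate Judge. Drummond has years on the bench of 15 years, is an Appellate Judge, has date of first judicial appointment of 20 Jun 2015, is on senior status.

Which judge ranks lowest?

Romero

By office: Nakamura and Petrov (Presiding Appellate Judge); then Chaudhari, Eriksen, Drummond and Romero (Appellate Judge).
Nakamura and Petrov both have date of first judicial appointment 13 Aug 2016, so the next rule applies.
Nakamura and Petrov are each on senior status, so the next rule applies.
Among Nakamura and Petrov, alphabetically by surname: Nakamura before Petrov.
Among Chaudhari, Eriksen, Drummond and Romero, by date of first judicial appointment (earlier first) (reversed rule for this group): Chaudhari and Eriksen (16 Apr 2015) before Drummond and Romero (20 Jun 2015).
Chaudhari and Eriksen are each not on senior status, so the next rule applies.
Among Chaudhari and Eriksen, alphabetically by surname: Chaudhari before Eriksen.
Drummond and Romero are each on senior status, so the next rule applies.
Among Drummond and Romero, alphabetically by surname: Drummond before Romero.
Order: Nakamura, Petrov, Chaudhari, Eriksen, Drummond, Romero.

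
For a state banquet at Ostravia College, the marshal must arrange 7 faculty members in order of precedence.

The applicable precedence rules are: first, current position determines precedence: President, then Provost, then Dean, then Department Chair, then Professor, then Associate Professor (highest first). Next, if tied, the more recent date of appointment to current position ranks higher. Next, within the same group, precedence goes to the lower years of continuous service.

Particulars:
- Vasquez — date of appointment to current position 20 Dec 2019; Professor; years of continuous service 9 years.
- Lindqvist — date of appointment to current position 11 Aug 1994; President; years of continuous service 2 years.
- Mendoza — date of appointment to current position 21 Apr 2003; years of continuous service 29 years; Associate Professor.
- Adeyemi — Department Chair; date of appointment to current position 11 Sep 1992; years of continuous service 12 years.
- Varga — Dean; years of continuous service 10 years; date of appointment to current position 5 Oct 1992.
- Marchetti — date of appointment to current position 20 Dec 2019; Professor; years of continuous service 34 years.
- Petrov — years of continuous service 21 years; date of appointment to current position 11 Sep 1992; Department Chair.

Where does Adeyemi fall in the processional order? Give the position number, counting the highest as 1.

By current position: Lindqvist (President); then Varga (Dean); then Adeyemi and Petrov (Department Chair); then Vasquez and Marchetti (Professor); then Mendoza (Associate Professor).
Adeyemi and Petrov both have date of appointment to current position 11 Sep 1992, so the next rule applies.
Among Adeyemi and Petrov, by years of continuous service (lower first): Adeyemi (12 years) before Petrov (21 years).
Vasquez and Marchetti both have date of appointment to current position 20 Dec 2019, so the next rule applies.
Among Vasquez and Marchetti, by years of continuous service (lower first): Vasquez (9 years) before Marchetti (34 years).
Order: Lindqvist, Varga, Adeyemi, Petrov, Vasquez, Marchetti, Mendoza. So position 3.

3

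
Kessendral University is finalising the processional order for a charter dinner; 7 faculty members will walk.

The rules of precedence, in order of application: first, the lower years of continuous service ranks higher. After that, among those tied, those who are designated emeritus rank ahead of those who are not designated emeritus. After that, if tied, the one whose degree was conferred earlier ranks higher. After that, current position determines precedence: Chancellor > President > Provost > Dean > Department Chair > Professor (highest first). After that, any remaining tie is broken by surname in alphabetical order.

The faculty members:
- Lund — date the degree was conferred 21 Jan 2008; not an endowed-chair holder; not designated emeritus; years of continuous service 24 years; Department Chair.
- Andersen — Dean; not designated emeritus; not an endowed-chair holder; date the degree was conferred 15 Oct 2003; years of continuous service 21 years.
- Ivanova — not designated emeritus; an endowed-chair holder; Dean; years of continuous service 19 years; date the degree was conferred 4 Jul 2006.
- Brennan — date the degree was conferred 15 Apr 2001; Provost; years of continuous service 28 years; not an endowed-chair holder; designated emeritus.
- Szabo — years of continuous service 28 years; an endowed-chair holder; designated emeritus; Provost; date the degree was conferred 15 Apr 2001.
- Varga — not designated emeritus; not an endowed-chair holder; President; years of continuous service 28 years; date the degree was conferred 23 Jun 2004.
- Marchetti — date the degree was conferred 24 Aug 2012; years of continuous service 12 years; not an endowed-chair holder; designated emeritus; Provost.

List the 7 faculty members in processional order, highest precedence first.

Marchetti, Ivanova, Andersen, Lund, Brennan, Szabo, Varga

By years of continuous service (lower first): Marchetti (12 years); then Ivanova (19 years); then Andersen (21 years); then Lund (24 years); then Brennan, Szabo and Varga (each 28 years).
Among Brennan, Szabo and Varga, designated emeritus before not designated emeritus: Brennan and Szabo (designated emeritus) before Varga (not designated emeritus).
Brennan and Szabo both have date the degree was conferred 15 Apr 2001, so the next rule applies.
Brennan and Szabo are each Provost, so the next rule applies.
Among Brennan and Szabo, alphabetically by surname: Brennan before Szabo.
Full order: Marchetti, Ivanova, Andersen, Lund, Brennan, Szabo, Varga.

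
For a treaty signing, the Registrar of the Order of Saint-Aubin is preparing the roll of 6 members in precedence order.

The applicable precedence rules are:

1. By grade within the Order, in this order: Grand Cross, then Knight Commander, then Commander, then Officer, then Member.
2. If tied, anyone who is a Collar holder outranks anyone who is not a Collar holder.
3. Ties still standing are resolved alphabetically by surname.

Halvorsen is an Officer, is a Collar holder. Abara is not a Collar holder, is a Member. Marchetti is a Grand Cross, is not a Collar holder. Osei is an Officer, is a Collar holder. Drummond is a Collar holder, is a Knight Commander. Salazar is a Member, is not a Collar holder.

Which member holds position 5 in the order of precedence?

Abara

By grade within the Order: Marchetti (Grand Cross); then Drummond (Knight Commander); then Halvorsen and Osei (Officer); then Abara and Salazar (Member).
Halvorsen and Osei are each a Collar holder, so the next rule applies.
Among Halvorsen and Osei, alphabetically by surname: Halvorsen before Osei.
Abara and Salazar are each not a Collar holder, so the next rule applies.
Among Abara and Salazar, alphabetically by surname: Abara before Salazar.
Order: Marchetti, Drummond, Halvorsen, Osei, Abara, Salazar.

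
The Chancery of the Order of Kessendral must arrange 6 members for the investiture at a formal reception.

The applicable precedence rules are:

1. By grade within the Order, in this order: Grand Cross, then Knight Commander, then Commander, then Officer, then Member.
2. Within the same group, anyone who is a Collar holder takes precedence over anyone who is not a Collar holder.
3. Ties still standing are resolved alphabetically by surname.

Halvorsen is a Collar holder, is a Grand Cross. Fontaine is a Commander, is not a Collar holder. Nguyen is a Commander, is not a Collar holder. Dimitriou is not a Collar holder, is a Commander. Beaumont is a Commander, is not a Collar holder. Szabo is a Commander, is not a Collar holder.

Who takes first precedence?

Halvorsen

By grade within the Order: Halvorsen (Grand Cross); then Beaumont, Dimitriou, Fontaine, Nguyen and Szabo (Commander).
Beaumont, Dimitriou, Fontaine, Nguyen and Szabo are each not a Collar holder, so the next rule applies.
Among Beaumont, Dimitriou, Fontaine, Nguyen and Szabo, alphabetically by surname: Beaumont before Dimitriou before Fontaine before Nguyen before Szabo.
Order: Halvorsen, Beaumont, Dimitriou, Fontaine, Nguyen, Szabo.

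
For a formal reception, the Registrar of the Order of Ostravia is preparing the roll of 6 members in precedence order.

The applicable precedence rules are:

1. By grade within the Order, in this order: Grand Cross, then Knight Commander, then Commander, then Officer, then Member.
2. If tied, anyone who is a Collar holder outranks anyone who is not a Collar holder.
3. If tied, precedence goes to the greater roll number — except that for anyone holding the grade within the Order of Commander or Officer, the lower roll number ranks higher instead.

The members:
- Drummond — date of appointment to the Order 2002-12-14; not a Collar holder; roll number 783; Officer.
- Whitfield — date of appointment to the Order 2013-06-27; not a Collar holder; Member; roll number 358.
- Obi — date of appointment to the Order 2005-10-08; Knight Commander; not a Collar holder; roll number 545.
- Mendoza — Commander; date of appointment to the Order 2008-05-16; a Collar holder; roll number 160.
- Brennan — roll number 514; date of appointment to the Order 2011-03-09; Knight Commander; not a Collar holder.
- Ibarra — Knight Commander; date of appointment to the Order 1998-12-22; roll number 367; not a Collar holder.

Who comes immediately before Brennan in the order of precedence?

Obi

By grade within the Order: Obi, Brennan and Ibarra (Knight Commander); then Mendoza (Commander); then Drummond (Officer); then Whitfield (Member).
Obi, Brennan and Ibarra are each not a Collar holder, so the next rule applies.
Among Obi, Brennan and Ibarra, by roll number (higher first): Obi (545) before Brennan (514) before Ibarra (367).
Order: Obi, Brennan, Ibarra, Mendoza, Drummond, Whitfield.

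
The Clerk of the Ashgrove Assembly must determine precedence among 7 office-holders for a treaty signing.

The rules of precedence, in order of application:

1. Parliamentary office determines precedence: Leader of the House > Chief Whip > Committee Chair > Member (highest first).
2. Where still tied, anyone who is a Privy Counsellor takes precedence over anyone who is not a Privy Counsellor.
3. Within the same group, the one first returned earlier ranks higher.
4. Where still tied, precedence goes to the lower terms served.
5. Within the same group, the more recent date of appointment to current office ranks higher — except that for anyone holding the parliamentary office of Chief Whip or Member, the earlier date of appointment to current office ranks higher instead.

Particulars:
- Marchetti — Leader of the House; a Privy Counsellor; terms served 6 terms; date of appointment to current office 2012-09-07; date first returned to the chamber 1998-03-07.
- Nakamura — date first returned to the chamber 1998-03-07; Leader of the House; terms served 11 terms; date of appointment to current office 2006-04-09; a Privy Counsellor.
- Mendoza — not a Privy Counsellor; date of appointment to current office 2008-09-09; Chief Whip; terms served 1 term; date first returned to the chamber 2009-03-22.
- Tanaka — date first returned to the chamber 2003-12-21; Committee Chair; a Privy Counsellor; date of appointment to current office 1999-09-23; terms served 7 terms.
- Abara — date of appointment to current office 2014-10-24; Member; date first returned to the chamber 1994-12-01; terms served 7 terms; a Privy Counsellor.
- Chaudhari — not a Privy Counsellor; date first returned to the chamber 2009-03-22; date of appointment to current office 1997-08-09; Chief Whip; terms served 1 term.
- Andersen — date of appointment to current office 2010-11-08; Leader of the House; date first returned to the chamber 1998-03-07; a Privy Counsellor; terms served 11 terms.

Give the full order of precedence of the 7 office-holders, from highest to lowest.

Marchetti, Andersen, Nakamura, Chaudhari, Mendoza, Tanaka, Abara

By parliamentary office: Marchetti, Andersen and Nakamura (Leader of the House); then Chaudhari and Mendoza (Chief Whip); then Tanaka (Committee Chair); then Abara (Member).
Marchetti, Andersen and Nakamura are each a Privy Counsellor, so the next rule applies.
Marchetti, Andersen and Nakamura all have date first returned to the chamber 1998-03-07, so the next rule applies.
Among Marchetti, Andersen and Nakamura, by terms served (lower first): Marchetti (6 terms) before Andersen and Nakamura (11 terms).
Among Andersen and Nakamura, by date of appointment to current office (later first): Andersen (2010-11-08) before Nakamura (2006-04-09).
Chaudhari and Mendoza are each not a Privy Counsellor, so the next rule applies.
Chaudhari and Mendoza both have date first returned to the chamber 2009-03-22, so the next rule applies.
Chaudhari and Mendoza both have terms served 1 term, so the next rule applies.
Among Chaudhari and Mendoza, by date of appointment to current office (earlier first) (reversed rule for this group): Chaudhari (1997-08-09) before Mendoza (2008-09-09).
Full order: Marchetti, Andersen, Nakamura, Chaudhari, Mendoza, Tanaka, Abara.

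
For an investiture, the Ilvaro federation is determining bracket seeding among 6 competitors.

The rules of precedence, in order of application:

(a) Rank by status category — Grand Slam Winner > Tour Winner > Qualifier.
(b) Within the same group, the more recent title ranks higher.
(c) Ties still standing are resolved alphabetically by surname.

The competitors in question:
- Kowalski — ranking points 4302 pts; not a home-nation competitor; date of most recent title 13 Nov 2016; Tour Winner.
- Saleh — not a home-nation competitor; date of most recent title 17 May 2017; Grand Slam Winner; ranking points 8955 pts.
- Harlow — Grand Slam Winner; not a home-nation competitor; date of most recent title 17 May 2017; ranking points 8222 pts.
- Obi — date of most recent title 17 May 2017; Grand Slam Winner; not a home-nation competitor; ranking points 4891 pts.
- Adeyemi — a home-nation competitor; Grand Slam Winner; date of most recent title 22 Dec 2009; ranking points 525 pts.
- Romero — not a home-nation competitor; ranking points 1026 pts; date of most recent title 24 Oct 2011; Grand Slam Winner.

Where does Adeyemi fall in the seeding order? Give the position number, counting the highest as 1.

5

By status category: Harlow, Obi, Saleh, Romero and Adeyemi (Grand Slam Winner); then Kowalski (Tour Winner).
Among Harlow, Obi, Saleh, Romero and Adeyemi, by date of most recent title (later first): Harlow, Obi and Saleh (17 May 2017) before Romero (24 Oct 2011) before Adeyemi (22 Dec 2009).
Among Harlow, Obi and Saleh, alphabetically by surname: Harlow before Obi before Saleh.
Order: Harlow, Obi, Saleh, Romero, Adeyemi, Kowalski. So position 5.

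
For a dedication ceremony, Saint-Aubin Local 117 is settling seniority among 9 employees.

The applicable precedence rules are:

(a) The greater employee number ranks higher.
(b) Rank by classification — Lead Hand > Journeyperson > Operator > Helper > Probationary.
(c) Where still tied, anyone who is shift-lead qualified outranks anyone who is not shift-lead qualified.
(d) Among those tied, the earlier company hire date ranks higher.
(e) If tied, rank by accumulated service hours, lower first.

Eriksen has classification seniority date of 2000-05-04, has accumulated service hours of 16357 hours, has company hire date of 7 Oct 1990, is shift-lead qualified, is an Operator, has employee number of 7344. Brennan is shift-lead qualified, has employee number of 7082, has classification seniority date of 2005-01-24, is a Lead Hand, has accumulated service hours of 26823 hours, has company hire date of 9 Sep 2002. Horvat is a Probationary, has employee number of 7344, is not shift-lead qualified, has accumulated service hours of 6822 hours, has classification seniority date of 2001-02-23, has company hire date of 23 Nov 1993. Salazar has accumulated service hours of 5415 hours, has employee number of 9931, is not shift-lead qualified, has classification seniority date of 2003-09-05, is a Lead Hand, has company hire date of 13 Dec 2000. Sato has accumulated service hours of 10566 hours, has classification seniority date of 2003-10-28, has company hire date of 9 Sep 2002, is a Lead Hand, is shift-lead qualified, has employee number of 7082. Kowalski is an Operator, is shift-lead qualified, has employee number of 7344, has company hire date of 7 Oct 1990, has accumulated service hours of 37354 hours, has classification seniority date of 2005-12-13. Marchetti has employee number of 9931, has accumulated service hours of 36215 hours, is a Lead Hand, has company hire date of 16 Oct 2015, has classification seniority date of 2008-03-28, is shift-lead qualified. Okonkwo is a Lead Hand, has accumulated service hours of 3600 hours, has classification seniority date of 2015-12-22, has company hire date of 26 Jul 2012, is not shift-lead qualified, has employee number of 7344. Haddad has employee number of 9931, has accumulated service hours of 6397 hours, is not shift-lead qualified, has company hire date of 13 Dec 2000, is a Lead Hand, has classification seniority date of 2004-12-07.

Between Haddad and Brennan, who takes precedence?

Haddad

By employee number (higher first): Marchetti, Salazar and Haddad (each 9931); then Okonkwo, Eriksen, Kowalski and Horvat (each 7344); then Sato and Brennan (both 7082).
Marchetti, Salazar and Haddad are each Lead Hand, so the next rule applies.
Among Marchetti, Salazar and Haddad, shift-lead qualified before not shift-lead qualified: Marchetti (shift-lead qualified) before Salazar and Haddad (not shift-lead qualified).
Salazar and Haddad both have company hire date 13 Dec 2000, so the next rule applies.
Among Salazar and Haddad, by accumulated service hours (lower first): Salazar (5415 hours) before Haddad (6397 hours).
Among Okonkwo, Eriksen, Kowalski and Horvat, by classification: Okonkwo (Lead Hand) before Eriksen and Kowalski (Operator) before Horvat (Probationary).
Eriksen and Kowalski are each shift-lead qualified, so the next rule applies.
Eriksen and Kowalski both have company hire date 7 Oct 1990, so the next rule applies.
Among Eriksen and Kowalski, by accumulated service hours (lower first): Eriksen (16357 hours) before Kowalski (37354 hours).
Sato and Brennan are each Lead Hand, so the next rule applies.
Sato and Brennan are each shift-lead qualified, so the next rule applies.
Sato and Brennan both have company hire date 9 Sep 2002, so the next rule applies.
Among Sato and Brennan, by accumulated service hours (lower first): Sato (10566 hours) before Brennan (26823 hours).
So Haddad takes precedence.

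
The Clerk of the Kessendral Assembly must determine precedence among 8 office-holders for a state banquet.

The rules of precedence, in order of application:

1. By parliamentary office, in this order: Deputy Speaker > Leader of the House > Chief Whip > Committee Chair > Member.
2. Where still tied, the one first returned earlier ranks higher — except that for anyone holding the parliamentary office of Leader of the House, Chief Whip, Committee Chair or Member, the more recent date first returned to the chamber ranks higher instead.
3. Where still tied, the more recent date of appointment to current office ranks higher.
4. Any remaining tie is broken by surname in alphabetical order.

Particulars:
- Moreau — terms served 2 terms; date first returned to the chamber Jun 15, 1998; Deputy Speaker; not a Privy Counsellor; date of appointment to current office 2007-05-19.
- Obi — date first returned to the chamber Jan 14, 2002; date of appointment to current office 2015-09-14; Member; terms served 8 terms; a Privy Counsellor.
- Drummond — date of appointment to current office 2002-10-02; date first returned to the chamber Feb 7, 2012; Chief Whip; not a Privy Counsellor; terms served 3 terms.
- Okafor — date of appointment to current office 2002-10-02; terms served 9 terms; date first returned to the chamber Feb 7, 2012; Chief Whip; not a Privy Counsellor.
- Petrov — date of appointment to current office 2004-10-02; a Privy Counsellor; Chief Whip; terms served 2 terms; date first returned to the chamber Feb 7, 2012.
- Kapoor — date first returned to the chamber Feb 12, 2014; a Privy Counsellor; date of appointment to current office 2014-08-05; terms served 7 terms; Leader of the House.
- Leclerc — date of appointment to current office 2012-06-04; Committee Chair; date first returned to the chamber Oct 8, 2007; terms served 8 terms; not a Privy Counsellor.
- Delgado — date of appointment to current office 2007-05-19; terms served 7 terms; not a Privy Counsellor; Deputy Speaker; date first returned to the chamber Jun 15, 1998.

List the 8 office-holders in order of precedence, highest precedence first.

Delgado, Moreau, Kapoor, Petrov, Drummond, Okafor, Leclerc, Obi

By parliamentary office: Delgado and Moreau (Deputy Speaker); then Kapoor (Leader of the House); then Petrov, Drummond and Okafor (Chief Whip); then Leclerc (Committee Chair); then Obi (Member).
Delgado and Moreau both have date first returned to the chamber Jun 15, 1998, so the next rule applies.
Delgado and Moreau both have date of appointment to current office 2007-05-19, so the next rule applies.
Among Delgado and Moreau, alphabetically by surname: Delgado before Moreau.
Petrov, Drummond and Okafor all have date first returned to the chamber Feb 7, 2012, so the next rule applies.
Among Petrov, Drummond and Okafor, by date of appointment to current office (later first): Petrov (2004-10-02) before Drummond and Okafor (2002-10-02).
Among Drummond and Okafor, alphabetically by surname: Drummond before Okafor.
Full order: Delgado, Moreau, Kapoor, Petrov, Drummond, Okafor, Leclerc, Obi.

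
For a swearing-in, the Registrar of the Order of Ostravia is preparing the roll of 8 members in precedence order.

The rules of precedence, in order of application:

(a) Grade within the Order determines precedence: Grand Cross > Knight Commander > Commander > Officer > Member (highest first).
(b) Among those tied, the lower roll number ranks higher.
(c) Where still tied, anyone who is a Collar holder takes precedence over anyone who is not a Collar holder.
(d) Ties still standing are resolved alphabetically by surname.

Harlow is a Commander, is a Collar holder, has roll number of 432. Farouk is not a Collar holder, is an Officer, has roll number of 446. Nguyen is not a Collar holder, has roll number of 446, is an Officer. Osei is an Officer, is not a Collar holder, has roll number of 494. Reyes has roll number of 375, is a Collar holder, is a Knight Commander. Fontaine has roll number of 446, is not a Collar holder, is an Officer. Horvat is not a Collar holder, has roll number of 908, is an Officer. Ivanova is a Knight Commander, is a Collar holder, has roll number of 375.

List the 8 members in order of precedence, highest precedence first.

Ivanova, Reyes, Harlow, Farouk, Fontaine, Nguyen, Osei, Horvat

By grade within the Order: Ivanova and Reyes (Knight Commander); then Harlow (Commander); then Farouk, Fontaine, Nguyen, Osei and Horvat (Officer).
Ivanova and Reyes both have roll number 375, so the next rule applies.
Ivanova and Reyes are each a Collar holder, so the next rule applies.
Among Ivanova and Reyes, alphabetically by surname: Ivanova before Reyes.
Among Farouk, Fontaine, Nguyen, Osei and Horvat, by roll number (lower first): Farouk, Fontaine and Nguyen (446) before Osei (494) before Horvat (908).
Farouk, Fontaine and Nguyen are each not a Collar holder, so the next rule applies.
Among Farouk, Fontaine and Nguyen, alphabetically by surname: Farouk before Fontaine before Nguyen.
Full order: Ivanova, Reyes, Harlow, Farouk, Fontaine, Nguyen, Osei, Horvat.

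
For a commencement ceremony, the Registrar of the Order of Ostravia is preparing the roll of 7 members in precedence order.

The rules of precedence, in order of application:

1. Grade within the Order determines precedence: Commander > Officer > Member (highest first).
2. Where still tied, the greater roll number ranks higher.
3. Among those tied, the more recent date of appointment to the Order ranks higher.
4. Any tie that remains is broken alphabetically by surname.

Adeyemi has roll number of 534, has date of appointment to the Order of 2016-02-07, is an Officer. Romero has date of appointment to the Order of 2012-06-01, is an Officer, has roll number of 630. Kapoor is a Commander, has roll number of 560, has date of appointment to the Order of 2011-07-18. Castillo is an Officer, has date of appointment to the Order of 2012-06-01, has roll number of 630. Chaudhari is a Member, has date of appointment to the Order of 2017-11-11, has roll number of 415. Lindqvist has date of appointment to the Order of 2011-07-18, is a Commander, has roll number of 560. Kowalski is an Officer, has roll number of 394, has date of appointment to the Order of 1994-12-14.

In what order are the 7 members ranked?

By grade within the Order: Kapoor and Lindqvist (Commander); then Castillo, Romero, Adeyemi and Kowalski (Officer); then Chaudhari (Member).
Kapoor and Lindqvist both have roll number 560, so the next rule applies.
Kapoor and Lindqvist both have date of appointment to the Order 2011-07-18, so the next rule applies.
Among Kapoor and Lindqvist, alphabetically by surname: Kapoor before Lindqvist.
Among Castillo, Romero, Adeyemi and Kowalski, by roll number (higher first): Castillo and Romero (630) before Adeyemi (534) before Kowalski (394).
Castillo and Romero both have date of appointment to the Order 2012-06-01, so the next rule applies.
Among Castillo and Romero, alphabetically by surname: Castillo before Romero.
Full order: Kapoor, Lindqvist, Castillo, Romero, Adeyemi, Kowalski, Chaudhari.

Kapoor, Lindqvist, Castillo, Romero, Adeyemi, Kowalski, Chaudhari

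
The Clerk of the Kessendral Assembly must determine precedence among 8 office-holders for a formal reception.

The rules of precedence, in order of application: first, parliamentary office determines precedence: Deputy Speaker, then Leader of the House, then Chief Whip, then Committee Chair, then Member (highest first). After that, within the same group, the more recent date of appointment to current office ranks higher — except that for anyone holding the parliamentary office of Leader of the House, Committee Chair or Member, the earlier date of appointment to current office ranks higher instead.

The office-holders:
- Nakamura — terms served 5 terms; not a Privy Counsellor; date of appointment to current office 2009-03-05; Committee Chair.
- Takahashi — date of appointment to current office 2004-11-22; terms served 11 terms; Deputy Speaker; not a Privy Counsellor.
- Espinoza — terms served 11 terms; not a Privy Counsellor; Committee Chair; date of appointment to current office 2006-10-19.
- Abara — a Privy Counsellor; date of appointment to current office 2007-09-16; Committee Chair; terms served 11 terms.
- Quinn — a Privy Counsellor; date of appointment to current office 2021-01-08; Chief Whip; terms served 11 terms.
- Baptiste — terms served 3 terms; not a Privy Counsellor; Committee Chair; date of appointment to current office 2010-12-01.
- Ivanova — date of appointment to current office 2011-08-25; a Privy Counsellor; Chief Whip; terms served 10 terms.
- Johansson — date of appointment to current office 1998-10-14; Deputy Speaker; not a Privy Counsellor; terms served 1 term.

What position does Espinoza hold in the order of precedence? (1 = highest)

5

By parliamentary office: Takahashi and Johansson (Deputy Speaker); then Quinn and Ivanova (Chief Whip); then Espinoza, Abara, Nakamura and Baptiste (Committee Chair).
Among Takahashi and Johansson, by date of appointment to current office (later first): Takahashi (2004-11-22) before Johansson (1998-10-14).
Among Quinn and Ivanova, by date of appointment to current office (later first): Quinn (2021-01-08) before Ivanova (2011-08-25).
Among Espinoza, Abara, Nakamura and Baptiste, by date of appointment to current office (earlier first) (reversed rule for this group): Espinoza (2006-10-19) before Abara (2007-09-16) before Nakamura (2009-03-05) before Baptiste (2010-12-01).
Order: Takahashi, Johansson, Quinn, Ivanova, Espinoza, Abara, Nakamura, Baptiste. So position 5.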